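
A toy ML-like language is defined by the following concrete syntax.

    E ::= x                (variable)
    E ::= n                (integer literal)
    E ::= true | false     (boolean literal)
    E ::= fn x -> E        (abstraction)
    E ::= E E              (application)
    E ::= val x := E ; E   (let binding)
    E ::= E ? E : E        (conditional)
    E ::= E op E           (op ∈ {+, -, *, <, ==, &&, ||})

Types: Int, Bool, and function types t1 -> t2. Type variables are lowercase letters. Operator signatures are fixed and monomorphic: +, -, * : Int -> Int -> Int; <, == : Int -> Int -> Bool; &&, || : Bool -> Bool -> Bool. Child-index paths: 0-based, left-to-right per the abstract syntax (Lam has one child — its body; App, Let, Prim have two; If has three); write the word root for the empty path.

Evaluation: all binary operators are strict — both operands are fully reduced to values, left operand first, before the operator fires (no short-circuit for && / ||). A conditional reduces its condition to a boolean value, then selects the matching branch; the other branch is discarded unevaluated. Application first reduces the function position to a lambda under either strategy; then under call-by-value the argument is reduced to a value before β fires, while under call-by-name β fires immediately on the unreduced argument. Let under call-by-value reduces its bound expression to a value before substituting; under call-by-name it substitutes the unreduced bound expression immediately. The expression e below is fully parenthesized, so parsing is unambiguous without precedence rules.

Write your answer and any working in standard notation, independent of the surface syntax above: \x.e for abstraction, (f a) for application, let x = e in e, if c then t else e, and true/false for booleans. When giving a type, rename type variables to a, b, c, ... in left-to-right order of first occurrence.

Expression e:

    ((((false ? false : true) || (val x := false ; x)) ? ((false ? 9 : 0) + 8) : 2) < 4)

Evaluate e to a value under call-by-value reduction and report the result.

Trace:
step 0: ((if ((if false then false else true) || (let x = false in x)) then ((if false then 9 else 0) + 8) else 2) < 4)
step 1: [if@0.0.0] ((if (true || (let x = false in x)) then ((if false then 9 else 0) + 8) else 2) < 4)
step 2: [let@0.0.1] ((if (true || false) then ((if false then 9 else 0) + 8) else 2) < 4)
step 3: [delta@0.0] ((if true then ((if false then 9 else 0) + 8) else 2) < 4)
step 4: [if@0] (((if false then 9 else 0) + 8) < 4)
step 5: [if@0.0] ((0 + 8) < 4)
step 6: [delta@0] (8 < 4)
step 7: [delta@root] false

Answer: false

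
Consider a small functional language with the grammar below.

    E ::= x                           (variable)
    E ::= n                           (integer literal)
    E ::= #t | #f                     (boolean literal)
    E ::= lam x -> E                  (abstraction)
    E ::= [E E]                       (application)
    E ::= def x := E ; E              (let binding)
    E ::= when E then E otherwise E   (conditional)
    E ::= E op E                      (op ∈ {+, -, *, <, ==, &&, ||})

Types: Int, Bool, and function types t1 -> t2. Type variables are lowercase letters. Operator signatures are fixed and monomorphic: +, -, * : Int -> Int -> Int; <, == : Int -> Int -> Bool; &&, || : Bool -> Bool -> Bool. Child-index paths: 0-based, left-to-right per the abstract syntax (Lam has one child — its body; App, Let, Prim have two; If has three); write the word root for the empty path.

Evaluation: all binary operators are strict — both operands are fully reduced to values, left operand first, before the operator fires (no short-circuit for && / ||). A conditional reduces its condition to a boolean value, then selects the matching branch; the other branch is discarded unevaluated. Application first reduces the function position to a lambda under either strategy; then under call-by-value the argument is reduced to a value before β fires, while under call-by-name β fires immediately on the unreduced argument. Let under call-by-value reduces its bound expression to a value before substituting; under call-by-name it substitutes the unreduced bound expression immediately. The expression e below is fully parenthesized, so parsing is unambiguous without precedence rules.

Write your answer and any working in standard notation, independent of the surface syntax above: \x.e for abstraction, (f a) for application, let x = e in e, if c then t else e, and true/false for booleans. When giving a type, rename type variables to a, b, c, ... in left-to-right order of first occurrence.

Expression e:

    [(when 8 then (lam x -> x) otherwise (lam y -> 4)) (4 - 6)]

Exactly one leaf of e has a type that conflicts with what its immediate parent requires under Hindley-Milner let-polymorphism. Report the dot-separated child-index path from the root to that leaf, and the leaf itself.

Answer: 0.0 : 8

Trace:
  unify Int ~ Bool
  FAIL: mismatch Int ~ Bool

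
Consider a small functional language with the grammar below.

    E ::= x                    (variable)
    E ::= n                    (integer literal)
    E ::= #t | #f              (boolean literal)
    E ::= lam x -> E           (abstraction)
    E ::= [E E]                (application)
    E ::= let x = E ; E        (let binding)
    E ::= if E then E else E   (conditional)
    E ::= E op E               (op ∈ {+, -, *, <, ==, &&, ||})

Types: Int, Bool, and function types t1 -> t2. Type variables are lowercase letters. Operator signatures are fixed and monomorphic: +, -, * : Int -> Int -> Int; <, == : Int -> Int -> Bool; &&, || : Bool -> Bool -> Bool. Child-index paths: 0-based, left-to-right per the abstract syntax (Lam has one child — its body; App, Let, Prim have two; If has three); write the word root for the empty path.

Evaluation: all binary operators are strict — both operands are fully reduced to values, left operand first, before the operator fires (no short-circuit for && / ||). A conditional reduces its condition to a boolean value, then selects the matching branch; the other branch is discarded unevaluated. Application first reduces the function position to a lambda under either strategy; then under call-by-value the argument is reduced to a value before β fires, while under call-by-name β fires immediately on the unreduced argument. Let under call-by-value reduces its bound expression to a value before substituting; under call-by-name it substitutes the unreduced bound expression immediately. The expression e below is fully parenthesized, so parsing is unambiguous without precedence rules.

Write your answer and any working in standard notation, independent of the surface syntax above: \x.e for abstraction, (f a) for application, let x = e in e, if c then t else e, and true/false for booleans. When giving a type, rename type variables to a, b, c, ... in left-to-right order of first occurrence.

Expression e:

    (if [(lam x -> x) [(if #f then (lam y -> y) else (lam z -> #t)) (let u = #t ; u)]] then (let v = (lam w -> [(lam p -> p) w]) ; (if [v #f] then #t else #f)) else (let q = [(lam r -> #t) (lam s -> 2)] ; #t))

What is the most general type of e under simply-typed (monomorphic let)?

Answer: Bool

Trace:
x : a
\x._ : a -> a
  unify Bool ~ Bool
y : b
\y._ : b -> b
\z._ : c -> Bool
  unify b -> b ~ c -> Bool
  unify b ~ c
  unify c ~ Bool
let u : Bool
u : Bool
  unify Bool -> Bool ~ Bool -> d
  unify Bool ~ Bool
  unify Bool ~ d
_ _ : Bool
  unify a -> a ~ Bool -> e
  unify a ~ Bool
  unify Bool ~ e
_ _ : Bool
  unify Bool ~ Bool
p : g
\p._ : g -> g
w : f
  unify g -> g ~ f -> h
  unify g ~ f
  unify f ~ h
_ _ : h
\w._ : h -> h
let v : h -> h
v : h -> h
  unify h -> h ~ Bool -> i
  unify h ~ Bool
  unify Bool ~ i
_ _ : Bool
  unify Bool ~ Bool
  unify Bool ~ Bool
\r._ : j -> Bool
\s._ : k -> Int
  unify j -> Bool ~ (k -> Int) -> l
  unify j ~ k -> Int
  unify Bool ~ l
_ _ : Bool
let q : Bool
  unify Bool ~ Bool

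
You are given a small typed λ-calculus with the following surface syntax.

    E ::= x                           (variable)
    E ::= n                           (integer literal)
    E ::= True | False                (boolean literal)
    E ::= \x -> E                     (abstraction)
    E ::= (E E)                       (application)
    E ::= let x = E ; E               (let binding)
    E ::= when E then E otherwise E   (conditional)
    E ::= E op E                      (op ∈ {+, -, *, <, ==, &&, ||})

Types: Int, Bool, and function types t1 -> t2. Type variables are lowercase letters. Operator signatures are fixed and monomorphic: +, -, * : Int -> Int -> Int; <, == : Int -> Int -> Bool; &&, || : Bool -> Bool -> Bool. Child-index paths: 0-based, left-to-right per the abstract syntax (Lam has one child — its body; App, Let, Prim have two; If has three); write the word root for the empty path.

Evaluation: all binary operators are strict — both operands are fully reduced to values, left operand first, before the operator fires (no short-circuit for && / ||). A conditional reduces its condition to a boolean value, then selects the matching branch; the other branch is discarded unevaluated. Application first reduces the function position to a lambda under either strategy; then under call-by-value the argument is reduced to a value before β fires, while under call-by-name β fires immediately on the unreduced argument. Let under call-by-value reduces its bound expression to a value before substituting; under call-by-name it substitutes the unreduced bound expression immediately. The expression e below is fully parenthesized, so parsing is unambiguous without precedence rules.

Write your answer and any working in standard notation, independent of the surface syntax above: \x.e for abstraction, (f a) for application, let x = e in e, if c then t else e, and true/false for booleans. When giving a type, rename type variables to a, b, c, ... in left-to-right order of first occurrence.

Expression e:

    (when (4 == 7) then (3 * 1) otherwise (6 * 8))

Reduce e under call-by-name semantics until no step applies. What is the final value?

Answer: 48

Working:
step 0: (if (4 == 7) then (3 * 1) else (6 * 8))
step 1: [delta@0] (if false then (3 * 1) else (6 * 8))
step 2: [if@root] (6 * 8)
step 3: [delta@root] 48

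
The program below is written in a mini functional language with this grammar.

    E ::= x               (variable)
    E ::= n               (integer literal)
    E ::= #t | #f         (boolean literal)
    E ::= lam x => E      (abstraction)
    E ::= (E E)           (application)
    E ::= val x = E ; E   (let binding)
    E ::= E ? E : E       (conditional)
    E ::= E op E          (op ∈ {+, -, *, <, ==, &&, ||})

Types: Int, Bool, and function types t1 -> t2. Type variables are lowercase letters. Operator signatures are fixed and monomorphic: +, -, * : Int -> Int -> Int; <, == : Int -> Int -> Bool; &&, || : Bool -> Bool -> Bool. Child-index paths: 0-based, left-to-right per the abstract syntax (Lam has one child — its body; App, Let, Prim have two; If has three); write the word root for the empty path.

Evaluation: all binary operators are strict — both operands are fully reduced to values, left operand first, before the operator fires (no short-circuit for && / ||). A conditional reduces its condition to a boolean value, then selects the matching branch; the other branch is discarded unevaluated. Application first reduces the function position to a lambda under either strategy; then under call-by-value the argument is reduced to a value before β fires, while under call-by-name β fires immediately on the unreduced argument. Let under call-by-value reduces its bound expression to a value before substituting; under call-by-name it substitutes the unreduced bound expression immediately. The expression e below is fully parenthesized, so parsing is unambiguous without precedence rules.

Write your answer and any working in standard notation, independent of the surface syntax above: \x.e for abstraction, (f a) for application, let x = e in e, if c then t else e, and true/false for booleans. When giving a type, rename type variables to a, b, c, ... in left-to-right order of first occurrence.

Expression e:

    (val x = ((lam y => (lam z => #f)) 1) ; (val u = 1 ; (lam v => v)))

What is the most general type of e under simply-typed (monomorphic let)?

Derivation:
\z._ : b -> Bool
\y._ : a -> b -> Bool
  unify a -> b -> Bool ~ Int -> c
  unify a ~ Int
  unify b -> Bool ~ c
_ _ : b -> Bool
let x : b -> Bool
let u : Int
v : d
\v._ : d -> d

Answer: a -> a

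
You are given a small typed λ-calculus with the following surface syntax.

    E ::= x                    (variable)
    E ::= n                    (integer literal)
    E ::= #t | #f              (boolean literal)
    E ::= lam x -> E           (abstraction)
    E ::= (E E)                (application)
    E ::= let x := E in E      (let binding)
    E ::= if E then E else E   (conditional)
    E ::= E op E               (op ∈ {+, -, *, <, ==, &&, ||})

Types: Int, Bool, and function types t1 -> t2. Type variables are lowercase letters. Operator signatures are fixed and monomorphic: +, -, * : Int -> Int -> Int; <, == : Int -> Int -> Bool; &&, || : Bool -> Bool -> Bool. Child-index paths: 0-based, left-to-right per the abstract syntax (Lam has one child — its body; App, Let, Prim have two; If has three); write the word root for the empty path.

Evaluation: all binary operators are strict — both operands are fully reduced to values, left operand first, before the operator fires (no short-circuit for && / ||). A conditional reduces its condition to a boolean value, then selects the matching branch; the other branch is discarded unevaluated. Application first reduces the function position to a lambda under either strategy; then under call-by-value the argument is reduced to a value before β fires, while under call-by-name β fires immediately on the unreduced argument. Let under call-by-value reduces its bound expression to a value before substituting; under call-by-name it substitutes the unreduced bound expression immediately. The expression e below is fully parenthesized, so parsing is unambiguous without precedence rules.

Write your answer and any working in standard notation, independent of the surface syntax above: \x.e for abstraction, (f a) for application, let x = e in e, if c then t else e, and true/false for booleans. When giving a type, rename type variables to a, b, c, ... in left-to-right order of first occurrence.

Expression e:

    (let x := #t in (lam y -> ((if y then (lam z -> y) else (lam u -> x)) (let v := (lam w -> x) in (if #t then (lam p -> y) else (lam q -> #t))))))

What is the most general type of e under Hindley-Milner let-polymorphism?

Trace:
let x : Bool
y : a
  unify a ~ Bool
y : Bool
\z._ : b -> Bool
x : Bool
\u._ : c -> Bool
  unify b -> Bool ~ c -> Bool
  unify b ~ c
  unify Bool ~ Bool
x : Bool
\w._ : d -> Bool
let v : forall. d -> Bool
  unify Bool ~ Bool
y : Bool
\p._ : e -> Bool
\q._ : f -> Bool
  unify e -> Bool ~ f -> Bool
  unify e ~ f
  unify Bool ~ Bool
  unify c -> Bool ~ (f -> Bool) -> g
  unify c ~ f -> Bool
  unify Bool ~ g
_ _ : Bool
\y._ : Bool -> Bool

Answer: Bool -> Bool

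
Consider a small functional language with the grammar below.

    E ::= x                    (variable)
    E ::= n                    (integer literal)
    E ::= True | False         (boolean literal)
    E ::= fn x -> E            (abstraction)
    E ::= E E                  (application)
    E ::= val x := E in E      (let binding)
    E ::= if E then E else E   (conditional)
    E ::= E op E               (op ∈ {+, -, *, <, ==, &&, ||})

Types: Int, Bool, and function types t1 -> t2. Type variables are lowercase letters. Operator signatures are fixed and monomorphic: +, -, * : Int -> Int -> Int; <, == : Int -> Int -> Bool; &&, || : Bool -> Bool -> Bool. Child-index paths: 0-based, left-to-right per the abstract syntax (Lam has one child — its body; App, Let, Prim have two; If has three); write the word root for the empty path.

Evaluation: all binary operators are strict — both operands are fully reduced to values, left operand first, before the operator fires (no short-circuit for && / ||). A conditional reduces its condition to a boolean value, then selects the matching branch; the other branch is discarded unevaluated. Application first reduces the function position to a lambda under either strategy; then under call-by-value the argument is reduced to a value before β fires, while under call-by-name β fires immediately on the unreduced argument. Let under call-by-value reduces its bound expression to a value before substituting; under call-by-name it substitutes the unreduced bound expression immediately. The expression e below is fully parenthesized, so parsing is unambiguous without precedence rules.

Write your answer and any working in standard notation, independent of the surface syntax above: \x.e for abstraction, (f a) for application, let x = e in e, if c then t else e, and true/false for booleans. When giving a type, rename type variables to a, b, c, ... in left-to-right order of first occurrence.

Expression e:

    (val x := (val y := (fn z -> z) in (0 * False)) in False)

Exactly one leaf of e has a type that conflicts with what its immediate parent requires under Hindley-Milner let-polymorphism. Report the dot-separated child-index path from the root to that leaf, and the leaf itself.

Answer: 0.1.1 : false

Derivation:
z : a
\z._ : a -> a
let y : forall. a -> a
  unify Int ~ Int
  unify Bool ~ Int
  FAIL: mismatch Bool ~ Int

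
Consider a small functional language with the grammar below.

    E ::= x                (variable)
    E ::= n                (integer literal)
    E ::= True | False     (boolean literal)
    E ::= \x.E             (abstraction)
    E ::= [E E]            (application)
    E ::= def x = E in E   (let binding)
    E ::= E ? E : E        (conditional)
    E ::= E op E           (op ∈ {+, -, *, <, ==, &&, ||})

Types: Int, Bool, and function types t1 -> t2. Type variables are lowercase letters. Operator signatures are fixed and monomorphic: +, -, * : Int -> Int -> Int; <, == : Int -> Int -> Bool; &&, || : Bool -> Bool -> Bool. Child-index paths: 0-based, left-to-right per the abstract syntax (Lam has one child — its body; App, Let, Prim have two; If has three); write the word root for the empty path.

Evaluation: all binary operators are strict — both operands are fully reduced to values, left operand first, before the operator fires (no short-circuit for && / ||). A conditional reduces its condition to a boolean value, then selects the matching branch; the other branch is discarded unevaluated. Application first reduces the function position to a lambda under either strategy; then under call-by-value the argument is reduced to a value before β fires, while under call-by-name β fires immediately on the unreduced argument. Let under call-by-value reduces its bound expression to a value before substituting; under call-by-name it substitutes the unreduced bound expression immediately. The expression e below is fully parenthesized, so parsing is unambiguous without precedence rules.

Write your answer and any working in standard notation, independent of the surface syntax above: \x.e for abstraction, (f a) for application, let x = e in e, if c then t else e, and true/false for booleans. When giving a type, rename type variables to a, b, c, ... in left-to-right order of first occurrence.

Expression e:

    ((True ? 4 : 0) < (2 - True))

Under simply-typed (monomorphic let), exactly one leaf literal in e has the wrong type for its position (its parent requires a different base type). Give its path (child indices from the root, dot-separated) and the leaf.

Answer: 1.1 : true

Trace:
  unify Bool ~ Bool
  unify Int ~ Int
  unify Int ~ Int
  unify Int ~ Int
  unify Bool ~ Int
  FAIL: mismatch Bool ~ Int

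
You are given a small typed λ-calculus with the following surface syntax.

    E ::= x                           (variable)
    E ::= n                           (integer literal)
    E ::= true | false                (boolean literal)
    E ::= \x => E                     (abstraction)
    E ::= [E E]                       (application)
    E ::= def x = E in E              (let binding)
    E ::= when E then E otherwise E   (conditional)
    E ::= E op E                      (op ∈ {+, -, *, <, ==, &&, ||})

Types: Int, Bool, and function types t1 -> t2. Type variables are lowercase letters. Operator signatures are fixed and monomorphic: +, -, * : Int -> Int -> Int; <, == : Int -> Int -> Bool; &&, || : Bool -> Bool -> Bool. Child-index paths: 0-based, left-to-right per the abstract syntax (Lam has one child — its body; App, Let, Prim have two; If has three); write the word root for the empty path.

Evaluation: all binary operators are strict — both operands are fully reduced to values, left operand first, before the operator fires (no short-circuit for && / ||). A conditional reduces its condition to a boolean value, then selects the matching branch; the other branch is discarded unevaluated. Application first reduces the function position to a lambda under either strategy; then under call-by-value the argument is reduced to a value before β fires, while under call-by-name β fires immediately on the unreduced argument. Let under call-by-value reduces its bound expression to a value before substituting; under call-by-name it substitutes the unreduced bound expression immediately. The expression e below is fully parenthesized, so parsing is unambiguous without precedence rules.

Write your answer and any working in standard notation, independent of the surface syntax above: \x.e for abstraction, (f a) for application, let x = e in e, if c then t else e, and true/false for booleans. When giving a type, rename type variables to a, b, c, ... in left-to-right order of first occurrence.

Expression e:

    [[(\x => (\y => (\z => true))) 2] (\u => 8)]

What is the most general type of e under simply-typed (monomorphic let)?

Answer: a -> Bool

Working:
\z._ : c -> Bool
\y._ : b -> c -> Bool
\x._ : a -> b -> c -> Bool
  unify a -> b -> c -> Bool ~ Int -> d
  unify a ~ Int
  unify b -> c -> Bool ~ d
_ _ : b -> c -> Bool
\u._ : e -> Int
  unify b -> c -> Bool ~ (e -> Int) -> f
  unify b ~ e -> Int
  unify c -> Bool ~ f
_ _ : c -> Bool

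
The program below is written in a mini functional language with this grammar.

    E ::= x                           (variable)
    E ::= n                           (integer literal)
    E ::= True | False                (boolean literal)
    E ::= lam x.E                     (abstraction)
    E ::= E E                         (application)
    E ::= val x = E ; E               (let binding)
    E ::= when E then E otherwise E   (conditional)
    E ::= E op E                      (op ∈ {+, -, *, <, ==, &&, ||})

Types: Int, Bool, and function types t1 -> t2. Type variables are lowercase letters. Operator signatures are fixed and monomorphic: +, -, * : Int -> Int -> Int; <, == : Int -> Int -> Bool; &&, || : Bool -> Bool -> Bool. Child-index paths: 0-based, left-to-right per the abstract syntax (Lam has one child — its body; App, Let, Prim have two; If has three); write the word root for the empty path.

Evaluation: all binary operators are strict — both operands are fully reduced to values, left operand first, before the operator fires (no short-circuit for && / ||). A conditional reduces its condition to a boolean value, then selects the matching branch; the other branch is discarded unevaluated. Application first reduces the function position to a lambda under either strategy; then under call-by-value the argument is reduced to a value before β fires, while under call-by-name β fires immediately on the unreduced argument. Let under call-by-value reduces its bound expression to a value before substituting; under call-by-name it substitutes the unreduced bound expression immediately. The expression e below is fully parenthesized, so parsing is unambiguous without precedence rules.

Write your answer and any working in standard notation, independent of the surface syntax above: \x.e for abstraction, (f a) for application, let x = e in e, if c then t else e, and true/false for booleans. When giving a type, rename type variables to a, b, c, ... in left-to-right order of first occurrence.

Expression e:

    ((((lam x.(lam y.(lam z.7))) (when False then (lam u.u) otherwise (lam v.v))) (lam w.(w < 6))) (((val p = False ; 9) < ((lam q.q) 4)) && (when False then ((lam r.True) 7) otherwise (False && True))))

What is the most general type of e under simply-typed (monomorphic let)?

Derivation:
\z._ : c -> Int
\y._ : b -> c -> Int
\x._ : a -> b -> c -> Int
  unify Bool ~ Bool
u : d
\u._ : d -> d
v : e
\v._ : e -> e
  unify d -> d ~ e -> e
  unify d ~ e
  unify e ~ e
  unify a -> b -> c -> Int ~ (e -> e) -> f
  unify a ~ e -> e
  unify b -> c -> Int ~ f
_ _ : b -> c -> Int
w : g
  unify g ~ Int
  unify Int ~ Int
\w._ : Int -> Bool
  unify b -> c -> Int ~ (Int -> Bool) -> h
  unify b ~ Int -> Bool
  unify c -> Int ~ h
_ _ : c -> Int
let p : Bool
  unify Int ~ Int
q : i
\q._ : i -> i
  unify i -> i ~ Int -> j
  unify i ~ Int
  unify Int ~ j
_ _ : Int
  unify Int ~ Int
  unify Bool ~ Bool
  unify Bool ~ Bool
\r._ : k -> Bool
  unify k -> Bool ~ Int -> l
  unify k ~ Int
  unify Bool ~ l
_ _ : Bool
  unify Bool ~ Bool
  unify Bool ~ Bool
  unify Bool ~ Bool
  unify Bool ~ Bool
  unify c -> Int ~ Bool -> m
  unify c ~ Bool
  unify Int ~ m
_ _ : Int

Answer: Int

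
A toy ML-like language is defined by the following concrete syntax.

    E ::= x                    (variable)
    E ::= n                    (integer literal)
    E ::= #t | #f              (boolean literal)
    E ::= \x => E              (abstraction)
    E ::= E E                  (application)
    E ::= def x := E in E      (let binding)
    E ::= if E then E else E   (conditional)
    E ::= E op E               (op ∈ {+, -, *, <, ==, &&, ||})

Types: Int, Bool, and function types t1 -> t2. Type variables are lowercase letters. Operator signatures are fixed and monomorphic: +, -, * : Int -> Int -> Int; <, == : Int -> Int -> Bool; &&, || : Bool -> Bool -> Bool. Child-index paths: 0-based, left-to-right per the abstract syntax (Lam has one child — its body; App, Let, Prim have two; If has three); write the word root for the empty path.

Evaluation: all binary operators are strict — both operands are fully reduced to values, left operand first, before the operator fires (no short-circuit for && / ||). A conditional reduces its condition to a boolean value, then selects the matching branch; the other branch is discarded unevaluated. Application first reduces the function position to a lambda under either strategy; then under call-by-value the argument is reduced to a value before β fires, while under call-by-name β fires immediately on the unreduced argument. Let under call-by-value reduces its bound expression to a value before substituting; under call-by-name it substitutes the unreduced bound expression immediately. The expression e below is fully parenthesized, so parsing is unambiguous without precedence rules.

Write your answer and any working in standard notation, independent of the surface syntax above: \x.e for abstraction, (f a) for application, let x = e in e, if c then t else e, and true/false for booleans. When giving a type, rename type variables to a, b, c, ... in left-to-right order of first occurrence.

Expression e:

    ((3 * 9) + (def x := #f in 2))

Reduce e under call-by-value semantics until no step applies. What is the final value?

Derivation:
step 0: ((3 * 9) + (let x = false in 2))
step 1: [delta@0] (27 + (let x = false in 2))
step 2: [let@1] (27 + 2)
step 3: [delta@root] 29

Answer: 29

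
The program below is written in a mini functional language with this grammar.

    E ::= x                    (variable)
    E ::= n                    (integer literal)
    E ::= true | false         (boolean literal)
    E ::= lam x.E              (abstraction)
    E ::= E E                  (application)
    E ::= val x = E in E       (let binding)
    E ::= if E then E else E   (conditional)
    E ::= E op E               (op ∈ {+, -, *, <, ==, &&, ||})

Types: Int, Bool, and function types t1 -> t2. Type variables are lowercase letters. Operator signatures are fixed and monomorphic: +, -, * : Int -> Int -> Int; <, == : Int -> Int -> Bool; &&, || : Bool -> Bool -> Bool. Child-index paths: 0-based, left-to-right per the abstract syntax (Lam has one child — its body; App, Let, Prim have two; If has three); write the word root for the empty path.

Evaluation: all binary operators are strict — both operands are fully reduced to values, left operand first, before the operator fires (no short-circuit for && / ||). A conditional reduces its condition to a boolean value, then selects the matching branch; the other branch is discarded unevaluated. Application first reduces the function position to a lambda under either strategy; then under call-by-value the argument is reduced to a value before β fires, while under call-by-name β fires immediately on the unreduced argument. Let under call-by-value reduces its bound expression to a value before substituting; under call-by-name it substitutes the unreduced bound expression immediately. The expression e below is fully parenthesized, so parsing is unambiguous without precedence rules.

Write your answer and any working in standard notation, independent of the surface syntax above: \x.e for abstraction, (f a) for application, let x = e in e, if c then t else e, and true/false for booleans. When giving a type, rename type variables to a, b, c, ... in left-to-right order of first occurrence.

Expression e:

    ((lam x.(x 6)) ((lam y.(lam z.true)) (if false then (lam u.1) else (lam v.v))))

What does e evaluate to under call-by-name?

Trace:
step 0: ((\x.(x 6)) ((\y.(\z.true)) (if false then (\u.1) else (\v.v))))
step 1: [beta@root] (((\y.(\z.true)) (if false then (\u.1) else (\v.v))) 6)
step 2: [beta@0] ((\z.true) 6)
step 3: [beta@root] true

Answer: true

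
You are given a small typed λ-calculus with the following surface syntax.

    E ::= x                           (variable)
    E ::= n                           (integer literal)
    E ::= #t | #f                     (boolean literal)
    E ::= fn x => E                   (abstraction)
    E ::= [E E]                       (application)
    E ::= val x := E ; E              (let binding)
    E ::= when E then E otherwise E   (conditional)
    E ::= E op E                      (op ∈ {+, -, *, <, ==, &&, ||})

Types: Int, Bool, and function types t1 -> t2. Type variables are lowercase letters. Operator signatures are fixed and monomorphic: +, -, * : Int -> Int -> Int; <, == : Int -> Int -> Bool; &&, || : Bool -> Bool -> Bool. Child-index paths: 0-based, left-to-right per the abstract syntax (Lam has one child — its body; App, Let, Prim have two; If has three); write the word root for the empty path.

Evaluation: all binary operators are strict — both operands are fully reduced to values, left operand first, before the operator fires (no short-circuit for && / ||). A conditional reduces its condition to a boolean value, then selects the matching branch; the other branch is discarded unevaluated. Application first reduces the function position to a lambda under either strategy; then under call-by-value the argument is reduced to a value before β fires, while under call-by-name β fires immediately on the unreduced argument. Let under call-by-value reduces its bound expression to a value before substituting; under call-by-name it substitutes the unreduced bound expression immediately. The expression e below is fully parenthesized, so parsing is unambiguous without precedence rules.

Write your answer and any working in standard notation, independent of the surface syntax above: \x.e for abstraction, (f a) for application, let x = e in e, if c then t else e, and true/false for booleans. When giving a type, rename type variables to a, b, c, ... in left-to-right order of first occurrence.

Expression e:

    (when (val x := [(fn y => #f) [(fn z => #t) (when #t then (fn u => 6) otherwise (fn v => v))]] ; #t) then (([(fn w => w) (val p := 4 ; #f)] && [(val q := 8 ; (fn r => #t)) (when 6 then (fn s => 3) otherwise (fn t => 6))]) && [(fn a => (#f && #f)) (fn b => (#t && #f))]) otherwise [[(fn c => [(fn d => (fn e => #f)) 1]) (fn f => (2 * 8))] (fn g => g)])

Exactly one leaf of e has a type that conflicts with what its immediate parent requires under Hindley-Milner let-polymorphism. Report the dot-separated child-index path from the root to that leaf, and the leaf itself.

Answer: 1.0.1.1.0 : 6

Working:
\y._ : a -> Bool
\z._ : b -> Bool
  unify Bool ~ Bool
\u._ : c -> Int
v : d
\v._ : d -> d
  unify c -> Int ~ d -> d
  unify c ~ d
  unify Int ~ d
  unify b -> Bool ~ (Int -> Int) -> e
  unify b ~ Int -> Int
  unify Bool ~ e
_ _ : Bool
  unify a -> Bool ~ Bool -> f
  unify a ~ Bool
  unify Bool ~ f
_ _ : Bool
let x : Bool
  unify Bool ~ Bool
w : g
\w._ : g -> g
let p : Int
  unify g -> g ~ Bool -> h
  unify g ~ Bool
  unify Bool ~ h
_ _ : Bool
  unify Bool ~ Bool
let q : Int
\r._ : i -> Bool
  unify Int ~ Bool
  FAIL: mismatch Int ~ Bool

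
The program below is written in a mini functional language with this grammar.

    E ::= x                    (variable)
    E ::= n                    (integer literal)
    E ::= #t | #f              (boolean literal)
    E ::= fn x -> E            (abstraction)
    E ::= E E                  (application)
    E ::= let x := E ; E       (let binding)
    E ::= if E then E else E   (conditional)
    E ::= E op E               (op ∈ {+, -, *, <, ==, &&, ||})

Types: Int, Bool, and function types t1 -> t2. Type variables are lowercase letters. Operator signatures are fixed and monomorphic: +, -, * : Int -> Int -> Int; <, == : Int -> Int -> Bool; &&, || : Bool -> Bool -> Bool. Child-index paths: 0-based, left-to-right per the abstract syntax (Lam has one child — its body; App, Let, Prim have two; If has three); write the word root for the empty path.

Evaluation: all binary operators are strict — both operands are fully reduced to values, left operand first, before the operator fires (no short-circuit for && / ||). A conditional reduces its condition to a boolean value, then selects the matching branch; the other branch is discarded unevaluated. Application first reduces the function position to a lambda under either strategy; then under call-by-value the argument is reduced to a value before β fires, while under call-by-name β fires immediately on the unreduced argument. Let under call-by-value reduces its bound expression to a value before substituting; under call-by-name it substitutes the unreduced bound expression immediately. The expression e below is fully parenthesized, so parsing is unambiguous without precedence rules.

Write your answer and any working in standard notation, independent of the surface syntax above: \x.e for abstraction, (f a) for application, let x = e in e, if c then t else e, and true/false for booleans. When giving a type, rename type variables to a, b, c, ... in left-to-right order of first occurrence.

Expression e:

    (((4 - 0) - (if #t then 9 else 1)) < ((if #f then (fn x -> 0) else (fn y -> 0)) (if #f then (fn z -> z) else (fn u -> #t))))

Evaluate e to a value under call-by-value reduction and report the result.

Answer: true

Working:
step 0: (((4 - 0) - (if true then 9 else 1)) < ((if false then (\x.0) else (\y.0)) (if false then (\z.z) else (\u.true))))
step 1: [delta@0.0] ((4 - (if true then 9 else 1)) < ((if false then (\x.0) else (\y.0)) (if false then (\z.z) else (\u.true))))
step 2: [if@0.1] ((4 - 9) < ((if false then (\x.0) else (\y.0)) (if false then (\z.z) else (\u.true))))
step 3: [delta@0] (-5 < ((if false then (\x.0) else (\y.0)) (if false then (\z.z) else (\u.true))))
step 4: [if@1.0] (-5 < ((\y.0) (if false then (\z.z) else (\u.true))))
step 5: [if@1.1] (-5 < ((\y.0) (\u.true)))
step 6: [beta@1] (-5 < 0)
step 7: [delta@root] true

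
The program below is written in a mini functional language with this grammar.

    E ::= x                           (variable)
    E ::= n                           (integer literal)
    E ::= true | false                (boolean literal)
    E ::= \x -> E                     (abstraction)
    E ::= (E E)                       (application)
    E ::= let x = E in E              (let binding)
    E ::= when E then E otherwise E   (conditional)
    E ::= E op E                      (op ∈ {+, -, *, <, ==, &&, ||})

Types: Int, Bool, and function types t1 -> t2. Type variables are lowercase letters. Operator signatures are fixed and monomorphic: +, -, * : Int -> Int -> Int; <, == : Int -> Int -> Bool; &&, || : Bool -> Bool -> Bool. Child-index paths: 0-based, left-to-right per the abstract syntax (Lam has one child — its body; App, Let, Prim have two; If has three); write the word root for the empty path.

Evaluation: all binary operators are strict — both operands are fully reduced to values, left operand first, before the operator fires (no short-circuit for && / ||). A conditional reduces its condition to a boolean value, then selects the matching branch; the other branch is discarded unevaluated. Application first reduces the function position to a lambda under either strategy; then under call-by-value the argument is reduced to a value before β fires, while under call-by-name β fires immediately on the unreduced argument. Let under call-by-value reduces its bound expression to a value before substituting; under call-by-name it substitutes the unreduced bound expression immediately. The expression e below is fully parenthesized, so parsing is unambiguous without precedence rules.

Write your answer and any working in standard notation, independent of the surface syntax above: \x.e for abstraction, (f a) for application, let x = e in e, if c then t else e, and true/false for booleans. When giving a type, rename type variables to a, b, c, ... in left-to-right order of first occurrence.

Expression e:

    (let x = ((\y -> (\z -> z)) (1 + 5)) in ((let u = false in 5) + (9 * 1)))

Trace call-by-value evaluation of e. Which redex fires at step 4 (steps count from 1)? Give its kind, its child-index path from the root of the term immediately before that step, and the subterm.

Working:
step 0: (let x = ((\y.(\z.z)) (1 + 5)) in ((let u = false in 5) + (9 * 1)))
step 1: [delta@0.1] (let x = ((\y.(\z.z)) 6) in ((let u = false in 5) + (9 * 1)))
step 2: [beta@0] (let x = (\z.z) in ((let u = false in 5) + (9 * 1)))
step 3: [let@root] ((let u = false in 5) + (9 * 1))
step 4: [let@0] (5 + (9 * 1))

Answer: let at 0 : (let u = false in 5)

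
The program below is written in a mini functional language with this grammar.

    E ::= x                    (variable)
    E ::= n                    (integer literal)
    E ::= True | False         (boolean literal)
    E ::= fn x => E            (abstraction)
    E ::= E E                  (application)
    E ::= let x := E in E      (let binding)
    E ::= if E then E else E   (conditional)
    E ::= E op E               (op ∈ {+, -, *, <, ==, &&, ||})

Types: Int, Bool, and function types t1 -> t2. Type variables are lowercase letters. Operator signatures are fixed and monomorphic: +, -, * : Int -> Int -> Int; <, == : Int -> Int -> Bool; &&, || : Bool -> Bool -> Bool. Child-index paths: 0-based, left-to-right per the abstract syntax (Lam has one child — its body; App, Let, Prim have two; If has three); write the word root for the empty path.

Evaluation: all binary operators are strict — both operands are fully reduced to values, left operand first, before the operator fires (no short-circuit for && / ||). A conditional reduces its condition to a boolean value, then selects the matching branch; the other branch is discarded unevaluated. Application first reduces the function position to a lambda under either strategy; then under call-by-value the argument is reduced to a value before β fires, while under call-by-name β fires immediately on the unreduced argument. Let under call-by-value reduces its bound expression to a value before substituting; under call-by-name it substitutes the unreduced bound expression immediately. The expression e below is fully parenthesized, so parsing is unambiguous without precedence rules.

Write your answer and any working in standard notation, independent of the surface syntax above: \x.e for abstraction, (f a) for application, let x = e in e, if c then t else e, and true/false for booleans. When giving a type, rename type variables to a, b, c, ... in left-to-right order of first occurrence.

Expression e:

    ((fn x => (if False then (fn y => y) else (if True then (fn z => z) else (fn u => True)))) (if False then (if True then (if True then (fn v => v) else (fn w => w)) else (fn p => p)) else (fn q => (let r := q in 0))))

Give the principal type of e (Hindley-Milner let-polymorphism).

Answer: Bool -> Bool

Trace:
  unify Bool ~ Bool
y : b
\y._ : b -> b
  unify Bool ~ Bool
z : c
\z._ : c -> c
\u._ : d -> Bool
  unify c -> c ~ d -> Bool
  unify c ~ d
  unify d ~ Bool
  unify b -> b ~ Bool -> Bool
  unify b ~ Bool
  unify Bool ~ Bool
\x._ : a -> Bool -> Bool
  unify Bool ~ Bool
  unify Bool ~ Bool
  unify Bool ~ Bool
v : e
\v._ : e -> e
w : f
\w._ : f -> f
  unify e -> e ~ f -> f
  unify e ~ f
  unify f ~ f
p : g
\p._ : g -> g
  unify f -> f ~ g -> g
  unify f ~ g
  unify g ~ g
q : h
let r : h
\q._ : h -> Int
  unify g -> g ~ h -> Int
  unify g ~ h
  unify h ~ Int
  unify a -> Bool -> Bool ~ (Int -> Int) -> i
  unify a ~ Int -> Int
  unify Bool -> Bool ~ i
_ _ : Bool -> Bool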